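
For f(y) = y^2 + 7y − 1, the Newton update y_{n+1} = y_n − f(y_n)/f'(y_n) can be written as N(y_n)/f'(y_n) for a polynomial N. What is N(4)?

f'(y) = 2y + 7.
N(y) = y·f'(y) − f(y) = y·(2y + 7) − (y^2 + 7y − 1) = y^2 + 1.
N(4) = 17.

17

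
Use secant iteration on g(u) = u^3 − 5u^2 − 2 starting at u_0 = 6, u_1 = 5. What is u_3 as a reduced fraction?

42053/8281

g(6) = 34, g(5) = −2. u_2 = 5 − (−2)·(5 − 6)/((−2) − 34) = 91/18.
g(5) = −2, g(91/18) = −3383/5832. u_3 = (91/18) − (−3383/5832)·((91/18) − 5)/((−3383/5832) − (−2)) = 42053/8281.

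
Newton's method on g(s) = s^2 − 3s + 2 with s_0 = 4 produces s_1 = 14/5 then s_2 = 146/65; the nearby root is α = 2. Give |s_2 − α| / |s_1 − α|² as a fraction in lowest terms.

s_1 − α = 14/5 − 2 = 4/5, so |s_1 − α| = 4/5.
s_2 − α = 146/65 − 2 = 16/65, so |s_2 − α| = 16/65.
|s_1 − α|² = 16/25.
Ratio = (16/65) / (16/25) = 5/13.

5/13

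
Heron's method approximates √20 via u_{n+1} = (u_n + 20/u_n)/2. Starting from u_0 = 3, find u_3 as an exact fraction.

u_1 = (3 + 20/3)/2 = 29/6.
u_2 = (29/6 + 20/(29/6))/2 = 1561/348.
u_3 = (1561/348 + 20/(1561/348))/2 = 4858801/1086456.

4858801/1086456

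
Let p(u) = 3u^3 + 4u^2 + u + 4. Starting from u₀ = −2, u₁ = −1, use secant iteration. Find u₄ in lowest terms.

−127911/81061

p(−2) = −6, p(−1) = 4. u₂ = (−1) − 4·((−1) − (−2))/(4 − (−6)) = −7/5.
p(−1) = 4, p(−7/5) = 276/125. u₃ = (−7/5) − (276/125)·((−7/5) − (−1))/((276/125) − 4) = −53/28.
p(−7/5) = 276/125, p(−53/28) = −85767/21952. u₄ = (−53/28) − (−85767/21952)·((−53/28) − (−7/5))/((−85767/21952) − (276/125)) = −127911/81061.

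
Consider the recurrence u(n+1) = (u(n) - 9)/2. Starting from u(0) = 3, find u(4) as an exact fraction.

-33/4

u(1) = (3 - 9)/2 = -3.
u(2) = ((-3) - 9)/2 = -6.
u(3) = ((-6) - 9)/2 = -15/2.
u(4) = ((-15/2) - 9)/2 = -33/4.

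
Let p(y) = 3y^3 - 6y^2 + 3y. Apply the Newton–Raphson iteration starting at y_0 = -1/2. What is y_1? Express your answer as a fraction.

p'(y) = 9y^2 - 12y + 3.
p(-1/2) = -27/8, p'(-1/2) = 45/4, so y_1 = (-1/2) - (-27/8)/(45/4) = -1/5.

-1/5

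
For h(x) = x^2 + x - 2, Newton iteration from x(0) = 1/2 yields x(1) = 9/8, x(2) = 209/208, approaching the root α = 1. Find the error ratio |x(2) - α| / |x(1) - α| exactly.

x(1) - α = 9/8 - 1 = 1/8, so |x(1) - α| = 1/8.
x(2) - α = 209/208 - 1 = 1/208, so |x(2) - α| = 1/208.
Ratio = (1/208) / (1/8) = 1/26.

1/26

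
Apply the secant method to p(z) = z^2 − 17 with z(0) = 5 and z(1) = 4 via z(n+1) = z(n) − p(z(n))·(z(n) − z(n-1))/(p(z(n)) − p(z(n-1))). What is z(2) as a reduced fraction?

p(5) = 8, p(4) = −1. z(2) = 4 − (−1)·(4 − 5)/((−1) − 8) = 37/9.

37/9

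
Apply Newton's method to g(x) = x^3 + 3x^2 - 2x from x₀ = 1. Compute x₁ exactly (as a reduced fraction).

g'(x) = 3x^2 + 6x - 2.
g(1) = 2, g'(1) = 7, so x₁ = 1 - 2/7 = 5/7.

5/7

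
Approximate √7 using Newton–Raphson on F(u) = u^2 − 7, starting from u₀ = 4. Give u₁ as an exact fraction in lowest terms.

23/8

F'(u) = 2u.
F(4) = 9, F'(4) = 8, so u₁ = 4 − 9/8 = 23/8.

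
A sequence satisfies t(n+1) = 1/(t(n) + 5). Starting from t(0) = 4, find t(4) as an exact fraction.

239/1241

t(1) = 1/(4 + 5) = 1/9.
t(2) = 1/(1/9 + 5) = 9/46.
t(3) = 1/(9/46 + 5) = 46/239.
t(4) = 1/(46/239 + 5) = 239/1241.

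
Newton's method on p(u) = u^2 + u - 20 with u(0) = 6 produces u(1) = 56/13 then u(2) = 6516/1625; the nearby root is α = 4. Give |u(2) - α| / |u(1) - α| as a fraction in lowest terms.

4/125

u(1) - α = 56/13 - 4 = 4/13, so |u(1) - α| = 4/13.
u(2) - α = 6516/1625 - 4 = 16/1625, so |u(2) - α| = 16/1625.
Ratio = (16/1625) / (4/13) = 4/125.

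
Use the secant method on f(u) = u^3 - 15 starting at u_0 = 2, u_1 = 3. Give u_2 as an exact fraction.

f(2) = -7, f(3) = 12. u_2 = 3 - 12·(3 - 2)/(12 - (-7)) = 45/19.

45/19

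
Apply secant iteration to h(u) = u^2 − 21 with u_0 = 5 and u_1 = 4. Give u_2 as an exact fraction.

h(5) = 4, h(4) = −5. u_2 = 4 − (−5)·(4 − 5)/((−5) − 4) = 41/9.

41/9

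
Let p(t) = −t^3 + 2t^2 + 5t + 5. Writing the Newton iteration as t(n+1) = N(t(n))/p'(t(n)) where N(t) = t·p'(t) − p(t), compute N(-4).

155

p'(t) = −3t^2 + 4t + 5.
N(t) = t·p'(t) − p(t) = t·(−3t^2 + 4t + 5) − (−t^3 + 2t^2 + 5t + 5) = −2t^3 + 2t^2 − 5.
N(-4) = 155.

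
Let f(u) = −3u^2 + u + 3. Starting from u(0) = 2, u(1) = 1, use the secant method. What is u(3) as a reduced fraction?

51/43

f(2) = −7, f(1) = 1. u(2) = 1 − 1·(1 − 2)/(1 − (−7)) = 9/8.
f(1) = 1, f(9/8) = 21/64. u(3) = (9/8) − (21/64)·((9/8) − 1)/((21/64) − 1) = 51/43.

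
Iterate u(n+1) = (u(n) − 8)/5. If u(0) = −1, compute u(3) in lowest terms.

−249/125

u(1) = ((−1) − 8)/5 = −9/5.
u(2) = ((−9/5) − 8)/5 = −49/25.
u(3) = ((−49/25) − 8)/5 = −249/125.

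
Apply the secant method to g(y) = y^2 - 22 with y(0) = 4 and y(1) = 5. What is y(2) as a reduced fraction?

14/3

g(4) = -6, g(5) = 3. y(2) = 5 - 3·(5 - 4)/(3 - (-6)) = 14/3.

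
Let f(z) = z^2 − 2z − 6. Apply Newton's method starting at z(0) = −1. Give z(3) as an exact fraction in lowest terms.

−67489/41008

f'(z) = 2z − 2.
f(−1) = −3, f'(−1) = −4, so z(1) = (−1) − (−3)/(−4) = −7/4.
f(−7/4) = 9/16, f'(−7/4) = −11/2, so z(2) = (−7/4) − (9/16)/(−11/2) = −145/88.
f(−145/88) = 81/7744, f'(−145/88) = −233/44, so z(3) = (−145/88) − (81/7744)/(−233/44) = −67489/41008.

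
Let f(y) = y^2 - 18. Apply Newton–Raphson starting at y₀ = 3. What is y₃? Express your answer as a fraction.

f'(y) = 2y.
f(3) = -9, f'(3) = 6, so y₁ = 3 - (-9)/6 = 9/2.
f(9/2) = 9/4, f'(9/2) = 9, so y₂ = (9/2) - (9/4)/9 = 17/4.
f(17/4) = 1/16, f'(17/4) = 17/2, so y₃ = (17/4) - (1/16)/(17/2) = 577/136.

577/136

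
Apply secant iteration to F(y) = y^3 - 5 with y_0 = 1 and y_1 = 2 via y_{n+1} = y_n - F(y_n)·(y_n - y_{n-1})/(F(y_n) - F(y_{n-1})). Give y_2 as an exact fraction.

F(1) = -4, F(2) = 3. y_2 = 2 - 3·(2 - 1)/(3 - (-4)) = 11/7.

11/7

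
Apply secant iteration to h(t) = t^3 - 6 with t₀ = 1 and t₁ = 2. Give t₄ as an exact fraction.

h(1) = -5, h(2) = 2. t₂ = 2 - 2·(2 - 1)/(2 - (-5)) = 12/7.
h(2) = 2, h(12/7) = -330/343. t₃ = (12/7) - (-330/343)·((12/7) - 2)/((-330/343) - 2) = 459/254.
h(12/7) = -330/343, h(459/254) = -1619805/16387064. t₄ = (459/254) - (-1619805/16387064)·((459/254) - (12/7))/((-1619805/16387064) - (-330/343)) = 17817764/9802299.

17817764/9802299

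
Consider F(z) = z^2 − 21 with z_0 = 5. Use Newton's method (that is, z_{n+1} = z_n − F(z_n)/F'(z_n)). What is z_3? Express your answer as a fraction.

277727/60605

F'(z) = 2z.
F(5) = 4, F'(5) = 10, so z_1 = 5 − 4/10 = 23/5.
F(23/5) = 4/25, F'(23/5) = 46/5, so z_2 = (23/5) − (4/25)/(46/5) = 527/115.
F(527/115) = 4/13225, F'(527/115) = 1054/115, so z_3 = (527/115) − (4/13225)/(1054/115) = 277727/60605.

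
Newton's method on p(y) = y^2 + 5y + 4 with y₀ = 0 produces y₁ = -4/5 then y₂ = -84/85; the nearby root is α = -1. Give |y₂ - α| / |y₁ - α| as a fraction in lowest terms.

y₁ - α = -4/5 - (-1) = -4/5 + 1 = 1/5, so |y₁ - α| = 1/5.
y₂ - α = -84/85 - (-1) = -84/85 + 1 = 1/85, so |y₂ - α| = 1/85.
Ratio = (1/85) / (1/5) = 1/17.

1/17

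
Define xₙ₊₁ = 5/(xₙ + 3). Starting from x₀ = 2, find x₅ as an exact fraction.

355/298

x₁ = 5/(2 + 3) = 1.
x₂ = 5/(1 + 3) = 5/4.
x₃ = 5/(5/4 + 3) = 20/17.
x₄ = 5/(20/17 + 3) = 85/71.
x₅ = 5/(85/71 + 3) = 355/298.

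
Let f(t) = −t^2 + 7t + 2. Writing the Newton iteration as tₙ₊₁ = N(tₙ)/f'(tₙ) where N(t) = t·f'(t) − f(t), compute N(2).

f'(t) = −2t + 7.
N(t) = t·f'(t) − f(t) = t·(−2t + 7) − (−t^2 + 7t + 2) = −t^2 − 2.
N(2) = −6.

−6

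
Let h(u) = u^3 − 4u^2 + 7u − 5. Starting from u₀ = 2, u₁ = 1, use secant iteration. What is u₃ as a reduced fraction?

11/7

h(2) = 1, h(1) = −1. u₂ = 1 − (−1)·(1 − 2)/((−1) − 1) = 3/2.
h(1) = −1, h(3/2) = −1/8. u₃ = (3/2) − (−1/8)·((3/2) − 1)/((−1/8) − (−1)) = 11/7.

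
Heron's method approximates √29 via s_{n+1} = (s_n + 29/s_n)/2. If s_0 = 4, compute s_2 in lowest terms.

3881/720

s_1 = (4 + 29/4)/2 = 45/8.
s_2 = (45/8 + 29/(45/8))/2 = 3881/720.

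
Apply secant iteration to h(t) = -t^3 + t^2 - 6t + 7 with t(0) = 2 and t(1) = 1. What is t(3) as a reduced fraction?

821/721

h(2) = -9, h(1) = 1. t(2) = 1 - 1·(1 - 2)/(1 - (-9)) = 11/10.
h(1) = 1, h(11/10) = 279/1000. t(3) = (11/10) - (279/1000)·((11/10) - 1)/((279/1000) - 1) = 821/721.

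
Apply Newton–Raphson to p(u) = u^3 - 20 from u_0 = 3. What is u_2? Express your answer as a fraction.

301027/110889

p'(u) = 3u^2.
p(3) = 7, p'(3) = 27, so u_1 = 3 - 7/27 = 74/27.
p(74/27) = 11564/19683, p'(74/27) = 5476/243, so u_2 = (74/27) - (11564/19683)/(5476/243) = 301027/110889.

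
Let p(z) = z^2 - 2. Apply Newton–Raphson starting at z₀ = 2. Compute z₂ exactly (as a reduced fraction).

p'(z) = 2z.
p(2) = 2, p'(2) = 4, so z₁ = 2 - 2/4 = 3/2.
p(3/2) = 1/4, p'(3/2) = 3, so z₂ = (3/2) - (1/4)/3 = 17/12.

17/12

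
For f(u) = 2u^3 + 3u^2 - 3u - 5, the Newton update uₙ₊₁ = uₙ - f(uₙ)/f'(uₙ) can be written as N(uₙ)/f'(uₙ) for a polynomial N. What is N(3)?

140

f'(u) = 6u^2 + 6u - 3.
N(u) = u·f'(u) - f(u) = u·(6u^2 + 6u - 3) - (2u^3 + 3u^2 - 3u - 5) = 4u^3 + 3u^2 + 5.
N(3) = 140.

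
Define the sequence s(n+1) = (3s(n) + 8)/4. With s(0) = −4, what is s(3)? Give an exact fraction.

47/16

s(1) = (3·(−4) + 8)/4 = −1.
s(2) = (3·(−1) + 8)/4 = 5/4.
s(3) = (3·(5/4) + 8)/4 = 47/16.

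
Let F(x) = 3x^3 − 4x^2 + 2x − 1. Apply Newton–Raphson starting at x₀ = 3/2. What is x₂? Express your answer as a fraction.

34641/33169

F'(x) = 9x^2 − 8x + 2.
F(3/2) = 25/8, F'(3/2) = 41/4, so x₁ = (3/2) − (25/8)/(41/4) = 49/41.
F(49/41) = 55000/68921, F'(49/41) = 8899/1681, so x₂ = (49/41) − (55000/68921)/(8899/1681) = 34641/33169.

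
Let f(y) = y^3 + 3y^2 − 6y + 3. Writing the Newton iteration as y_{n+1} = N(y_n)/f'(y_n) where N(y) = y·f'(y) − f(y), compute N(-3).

−30

f'(y) = 3y^2 + 6y − 6.
N(y) = y·f'(y) − f(y) = y·(3y^2 + 6y − 6) − (y^3 + 3y^2 − 6y + 3) = 2y^3 + 3y^2 − 3.
N(-3) = −30.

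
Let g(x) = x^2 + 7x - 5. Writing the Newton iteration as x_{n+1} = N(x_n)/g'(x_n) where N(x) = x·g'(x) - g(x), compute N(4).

21

g'(x) = 2x + 7.
N(x) = x·g'(x) - g(x) = x·(2x + 7) - (x^2 + 7x - 5) = x^2 + 5.
N(4) = 21.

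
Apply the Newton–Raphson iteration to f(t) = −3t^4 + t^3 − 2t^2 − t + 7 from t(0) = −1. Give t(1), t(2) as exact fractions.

t(1) = −10/9, t(2) = −6301/5737

f'(t) = −12t^3 + 3t^2 − 4t − 1.
f(−1) = 2, f'(−1) = 18, so t(1) = (−1) − 2/18 = −10/9.
f(−10/9) = −661/2187, f'(−10/9) = 5737/243, so t(2) = (−10/9) − (−661/2187)/(5737/243) = −6301/5737.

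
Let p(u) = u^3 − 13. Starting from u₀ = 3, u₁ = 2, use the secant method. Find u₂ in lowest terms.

43/19

p(3) = 14, p(2) = −5. u₂ = 2 − (−5)·(2 − 3)/((−5) − 14) = 43/19.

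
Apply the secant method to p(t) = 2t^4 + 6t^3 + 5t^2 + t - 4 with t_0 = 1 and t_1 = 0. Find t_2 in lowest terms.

2/7

p(1) = 10, p(0) = -4. t_2 = 0 - (-4)·(0 - 1)/((-4) - 10) = 2/7.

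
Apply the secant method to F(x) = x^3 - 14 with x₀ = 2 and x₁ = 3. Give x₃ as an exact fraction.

F(2) = -6, F(3) = 13. x₂ = 3 - 13·(3 - 2)/(13 - (-6)) = 44/19.
F(3) = 13, F(44/19) = -10842/6859. x₃ = (44/19) - (-10842/6859)·((44/19) - 3)/((-10842/6859) - 13) = 18386/7693.

18386/7693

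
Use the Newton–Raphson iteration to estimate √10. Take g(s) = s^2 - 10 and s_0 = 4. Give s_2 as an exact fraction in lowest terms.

329/104

g'(s) = 2s.
g(4) = 6, g'(4) = 8, so s_1 = 4 - 6/8 = 13/4.
g(13/4) = 9/16, g'(13/4) = 13/2, so s_2 = (13/4) - (9/16)/(13/2) = 329/104.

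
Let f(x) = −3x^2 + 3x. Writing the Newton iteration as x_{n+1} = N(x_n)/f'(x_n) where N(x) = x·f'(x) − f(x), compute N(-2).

−12

f'(x) = −6x + 3.
N(x) = x·f'(x) − f(x) = x·(−6x + 3) − (−3x^2 + 3x) = −3x^2.
N(-2) = −12.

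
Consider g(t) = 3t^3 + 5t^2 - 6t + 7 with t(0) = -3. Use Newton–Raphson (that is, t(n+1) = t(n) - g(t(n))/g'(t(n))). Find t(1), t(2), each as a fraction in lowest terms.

t(1) = -124/45, t(2) = -2872673/1056510

g'(t) = 9t^2 + 10t - 6.
g(-3) = -11, g'(-3) = 45, so t(1) = (-3) - (-11)/45 = -124/45.
g(-124/45) = -38599/30375, g'(-124/45) = 7826/225, so t(2) = (-124/45) - (-38599/30375)/(7826/225) = -2872673/1056510.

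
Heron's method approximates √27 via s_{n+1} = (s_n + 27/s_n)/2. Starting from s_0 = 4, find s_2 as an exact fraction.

3577/688

s_1 = (4 + 27/4)/2 = 43/8.
s_2 = (43/8 + 27/(43/8))/2 = 3577/688.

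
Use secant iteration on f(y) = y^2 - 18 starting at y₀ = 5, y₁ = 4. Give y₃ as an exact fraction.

157/37

f(5) = 7, f(4) = -2. y₂ = 4 - (-2)·(4 - 5)/((-2) - 7) = 38/9.
f(4) = -2, f(38/9) = -14/81. y₃ = (38/9) - (-14/81)·((38/9) - 4)/((-14/81) - (-2)) = 157/37.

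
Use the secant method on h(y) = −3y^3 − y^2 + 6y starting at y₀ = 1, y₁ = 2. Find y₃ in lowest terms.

h(1) = 2, h(2) = −16. y₂ = 2 − (−16)·(2 − 1)/((−16) − 2) = 10/9.
h(2) = −16, h(10/9) = 320/243. y₃ = (10/9) − (320/243)·((10/9) − 2)/((320/243) − (−16)) = 310/263.

310/263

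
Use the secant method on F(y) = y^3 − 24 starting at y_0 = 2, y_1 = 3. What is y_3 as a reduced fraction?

F(2) = −16, F(3) = 3. y_2 = 3 − 3·(3 − 2)/(3 − (−16)) = 54/19.
F(3) = 3, F(54/19) = −7152/6859. y_3 = (54/19) − (−7152/6859)·((54/19) − 3)/((−7152/6859) − 3) = 8882/3081.

8882/3081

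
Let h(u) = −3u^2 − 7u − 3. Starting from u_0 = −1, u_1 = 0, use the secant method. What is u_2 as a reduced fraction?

−3/4

h(−1) = 1, h(0) = −3. u_2 = 0 − (−3)·(0 − (−1))/((−3) − 1) = −3/4.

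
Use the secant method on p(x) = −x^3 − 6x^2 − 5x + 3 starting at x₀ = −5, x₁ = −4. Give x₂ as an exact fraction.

−19/4

p(−5) = 3, p(−4) = −9. x₂ = (−4) − (−9)·((−4) − (−5))/((−9) − 3) = −19/4.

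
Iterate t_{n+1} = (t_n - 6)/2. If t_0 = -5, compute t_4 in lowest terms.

-95/16

t_1 = ((-5) - 6)/2 = -11/2.
t_2 = ((-11/2) - 6)/2 = -23/4.
t_3 = ((-23/4) - 6)/2 = -47/8.
t_4 = ((-47/8) - 6)/2 = -95/16.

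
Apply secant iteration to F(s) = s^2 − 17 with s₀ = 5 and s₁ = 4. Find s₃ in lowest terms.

301/73

F(5) = 8, F(4) = −1. s₂ = 4 − (−1)·(4 − 5)/((−1) − 8) = 37/9.
F(4) = −1, F(37/9) = −8/81. s₃ = (37/9) − (−8/81)·((37/9) − 4)/((−8/81) − (−1)) = 301/73.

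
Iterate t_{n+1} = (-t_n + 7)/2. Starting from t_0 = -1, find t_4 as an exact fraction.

t_1 = (-(-1) + 7)/2 = 4.
t_2 = (-4 + 7)/2 = 3/2.
t_3 = (-(3/2) + 7)/2 = 11/4.
t_4 = (-(11/4) + 7)/2 = 17/8.

17/8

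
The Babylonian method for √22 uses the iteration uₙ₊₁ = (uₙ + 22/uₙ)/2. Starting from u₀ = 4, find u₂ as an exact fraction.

713/152

u₁ = (4 + 22/4)/2 = 19/4.
u₂ = (19/4 + 22/(19/4))/2 = 713/152.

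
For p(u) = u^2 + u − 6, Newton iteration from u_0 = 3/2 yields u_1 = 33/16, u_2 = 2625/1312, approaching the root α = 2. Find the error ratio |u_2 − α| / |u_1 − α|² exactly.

8/41

u_1 − α = 33/16 − 2 = 1/16, so |u_1 − α| = 1/16.
u_2 − α = 2625/1312 − 2 = 1/1312, so |u_2 − α| = 1/1312.
|u_1 − α|² = 1/256.
Ratio = (1/1312) / (1/256) = 8/41.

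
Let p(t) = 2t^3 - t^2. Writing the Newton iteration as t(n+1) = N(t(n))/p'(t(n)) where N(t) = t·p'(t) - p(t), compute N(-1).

-5

p'(t) = 6t^2 - 2t.
N(t) = t·p'(t) - p(t) = t·(6t^2 - 2t) - (2t^3 - t^2) = 4t^3 - t^2.
N(-1) = -5.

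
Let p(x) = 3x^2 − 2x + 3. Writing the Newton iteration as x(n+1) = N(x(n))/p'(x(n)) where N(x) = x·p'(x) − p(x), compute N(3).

24

p'(x) = 6x − 2.
N(x) = x·p'(x) − p(x) = x·(6x − 2) − (3x^2 − 2x + 3) = 3x^2 − 3.
N(3) = 24.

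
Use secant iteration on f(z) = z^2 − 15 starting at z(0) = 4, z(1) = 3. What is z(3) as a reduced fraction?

31/8

f(4) = 1, f(3) = −6. z(2) = 3 − (−6)·(3 − 4)/((−6) − 1) = 27/7.
f(3) = −6, f(27/7) = −6/49. z(3) = (27/7) − (−6/49)·((27/7) − 3)/((−6/49) − (−6)) = 31/8.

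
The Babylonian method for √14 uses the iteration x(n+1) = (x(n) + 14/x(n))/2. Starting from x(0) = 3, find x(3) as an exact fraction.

x(1) = (3 + 14/3)/2 = 23/6.
x(2) = (23/6 + 14/(23/6))/2 = 1033/276.
x(3) = (1033/276 + 14/(1033/276))/2 = 2133553/570216.

2133553/570216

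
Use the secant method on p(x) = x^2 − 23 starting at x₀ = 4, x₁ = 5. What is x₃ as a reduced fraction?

p(4) = −7, p(5) = 2. x₂ = 5 − 2·(5 − 4)/(2 − (−7)) = 43/9.
p(5) = 2, p(43/9) = −14/81. x₃ = (43/9) − (−14/81)·((43/9) − 5)/((−14/81) − 2) = 211/44.

211/44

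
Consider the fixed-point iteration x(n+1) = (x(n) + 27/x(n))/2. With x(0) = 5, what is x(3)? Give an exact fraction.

3650401/702520

x(1) = (5 + 27/5)/2 = 26/5.
x(2) = (26/5 + 27/(26/5))/2 = 1351/260.
x(3) = (1351/260 + 27/(1351/260))/2 = 3650401/702520.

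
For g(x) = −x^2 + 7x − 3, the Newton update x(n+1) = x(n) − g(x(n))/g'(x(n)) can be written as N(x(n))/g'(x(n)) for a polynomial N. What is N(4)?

g'(x) = −2x + 7.
N(x) = x·g'(x) − g(x) = x·(−2x + 7) − (−x^2 + 7x − 3) = −x^2 + 3.
N(4) = −13.

−13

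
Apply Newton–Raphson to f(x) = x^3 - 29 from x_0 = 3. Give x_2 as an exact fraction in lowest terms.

1714381/558009

f'(x) = 3x^2.
f(3) = -2, f'(3) = 27, so x_1 = 3 - (-2)/27 = 83/27.
f(83/27) = 980/19683, f'(83/27) = 6889/243, so x_2 = (83/27) - (980/19683)/(6889/243) = 1714381/558009.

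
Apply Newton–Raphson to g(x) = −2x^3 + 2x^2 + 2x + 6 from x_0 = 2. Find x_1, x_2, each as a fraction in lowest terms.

x_1 = 15/7, x_2 = 1551/728

g'(x) = −6x^2 + 4x + 2.
g(2) = 2, g'(2) = −14, so x_1 = 2 − 2/(−14) = 15/7.
g(15/7) = −72/343, g'(15/7) = −832/49, so x_2 = (15/7) − (−72/343)/(−832/49) = 1551/728.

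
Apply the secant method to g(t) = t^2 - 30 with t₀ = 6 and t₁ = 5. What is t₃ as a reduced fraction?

g(6) = 6, g(5) = -5. t₂ = 5 - (-5)·(5 - 6)/((-5) - 6) = 60/11.
g(5) = -5, g(60/11) = -30/121. t₃ = (60/11) - (-30/121)·((60/11) - 5)/((-30/121) - (-5)) = 126/23.

126/23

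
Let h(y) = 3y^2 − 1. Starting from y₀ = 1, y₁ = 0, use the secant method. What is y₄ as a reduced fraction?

1/2

h(1) = 2, h(0) = −1. y₂ = 0 − (−1)·(0 − 1)/((−1) − 2) = 1/3.
h(0) = −1, h(1/3) = −2/3. y₃ = (1/3) − (−2/3)·((1/3) − 0)/((−2/3) − (−1)) = 1.
h(1/3) = −2/3, h(1) = 2. y₄ = 1 − 2·(1 − (1/3))/(2 − (−2/3)) = 1/2.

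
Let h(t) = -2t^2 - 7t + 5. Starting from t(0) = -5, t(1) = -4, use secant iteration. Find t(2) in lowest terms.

-45/11

h(-5) = -10, h(-4) = 1. t(2) = (-4) - 1·((-4) - (-5))/(1 - (-10)) = -45/11.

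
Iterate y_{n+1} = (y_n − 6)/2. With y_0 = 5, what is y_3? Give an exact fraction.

−37/8

y_1 = (5 − 6)/2 = −1/2.
y_2 = ((−1/2) − 6)/2 = −13/4.
y_3 = ((−13/4) − 6)/2 = −37/8.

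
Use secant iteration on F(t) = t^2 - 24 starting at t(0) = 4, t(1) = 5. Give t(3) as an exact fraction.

F(4) = -8, F(5) = 1. t(2) = 5 - 1·(5 - 4)/(1 - (-8)) = 44/9.
F(5) = 1, F(44/9) = -8/81. t(3) = (44/9) - (-8/81)·((44/9) - 5)/((-8/81) - 1) = 436/89.

436/89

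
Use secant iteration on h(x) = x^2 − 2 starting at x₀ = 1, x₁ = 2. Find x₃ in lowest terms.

h(1) = −1, h(2) = 2. x₂ = 2 − 2·(2 − 1)/(2 − (−1)) = 4/3.
h(2) = 2, h(4/3) = −2/9. x₃ = (4/3) − (−2/9)·((4/3) − 2)/((−2/9) − 2) = 7/5.

7/5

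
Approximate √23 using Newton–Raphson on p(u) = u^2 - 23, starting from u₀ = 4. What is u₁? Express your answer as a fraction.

39/8

p'(u) = 2u.
p(4) = -7, p'(4) = 8, so u₁ = 4 - (-7)/8 = 39/8.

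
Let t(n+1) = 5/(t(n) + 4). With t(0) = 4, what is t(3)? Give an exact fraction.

t(1) = 5/(4 + 4) = 5/8.
t(2) = 5/(5/8 + 4) = 40/37.
t(3) = 5/(40/37 + 4) = 185/188.

185/188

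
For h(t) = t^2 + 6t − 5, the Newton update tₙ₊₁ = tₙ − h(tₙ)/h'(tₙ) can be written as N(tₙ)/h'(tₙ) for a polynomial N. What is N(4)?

21

h'(t) = 2t + 6.
N(t) = t·h'(t) − h(t) = t·(2t + 6) − (t^2 + 6t − 5) = t^2 + 5.
N(4) = 21.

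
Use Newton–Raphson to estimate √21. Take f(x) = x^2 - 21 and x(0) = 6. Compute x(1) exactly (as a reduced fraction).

19/4

f'(x) = 2x.
f(6) = 15, f'(6) = 12, so x(1) = 6 - 15/12 = 19/4.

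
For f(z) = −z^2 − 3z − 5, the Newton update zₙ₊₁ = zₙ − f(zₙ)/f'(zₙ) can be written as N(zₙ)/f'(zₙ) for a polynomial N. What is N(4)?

f'(z) = −2z − 3.
N(z) = z·f'(z) − f(z) = z·(−2z − 3) − (−z^2 − 3z − 5) = −z^2 + 5.
N(4) = −11.

−11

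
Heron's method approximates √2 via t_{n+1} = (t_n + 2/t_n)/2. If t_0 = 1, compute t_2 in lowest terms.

t_1 = (1 + 2/1)/2 = 3/2.
t_2 = (3/2 + 2/(3/2))/2 = 17/12.

17/12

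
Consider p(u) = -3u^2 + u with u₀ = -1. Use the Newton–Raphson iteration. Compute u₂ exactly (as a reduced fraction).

-27/175

p'(u) = -6u + 1.
p(-1) = -4, p'(-1) = 7, so u₁ = (-1) - (-4)/7 = -3/7.
p(-3/7) = -48/49, p'(-3/7) = 25/7, so u₂ = (-3/7) - (-48/49)/(25/7) = -27/175.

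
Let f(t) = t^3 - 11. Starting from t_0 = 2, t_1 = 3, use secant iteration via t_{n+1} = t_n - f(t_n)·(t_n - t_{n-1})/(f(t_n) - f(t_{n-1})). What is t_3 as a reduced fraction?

16025/7267

f(2) = -3, f(3) = 16. t_2 = 3 - 16·(3 - 2)/(16 - (-3)) = 41/19.
f(3) = 16, f(41/19) = -6528/6859. t_3 = (41/19) - (-6528/6859)·((41/19) - 3)/((-6528/6859) - 16) = 16025/7267.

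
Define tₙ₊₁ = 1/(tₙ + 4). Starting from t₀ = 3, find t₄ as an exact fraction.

t₁ = 1/(3 + 4) = 1/7.
t₂ = 1/(1/7 + 4) = 7/29.
t₃ = 1/(7/29 + 4) = 29/123.
t₄ = 1/(29/123 + 4) = 123/521.

123/521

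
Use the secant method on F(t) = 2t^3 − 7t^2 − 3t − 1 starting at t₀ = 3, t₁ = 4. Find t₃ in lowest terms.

F(3) = −19, F(4) = 3. t₂ = 4 − 3·(4 − 3)/(3 − (−19)) = 85/22.
F(4) = 3, F(85/22) = −4617/2662. t₃ = (85/22) − (−4617/2662)·((85/22) − 4)/((−4617/2662) − 3) = 16441/4201.

16441/4201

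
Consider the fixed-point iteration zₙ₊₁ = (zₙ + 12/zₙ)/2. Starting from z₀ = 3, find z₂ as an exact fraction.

97/28

z₁ = (3 + 12/3)/2 = 7/2.
z₂ = (7/2 + 12/(7/2))/2 = 97/28.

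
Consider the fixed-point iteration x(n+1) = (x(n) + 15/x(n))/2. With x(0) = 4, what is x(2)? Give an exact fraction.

x(1) = (4 + 15/4)/2 = 31/8.
x(2) = (31/8 + 15/(31/8))/2 = 1921/496.

1921/496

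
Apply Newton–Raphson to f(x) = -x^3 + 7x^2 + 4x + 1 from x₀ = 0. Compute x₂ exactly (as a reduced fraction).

f'(x) = -3x^2 + 14x + 4.
f(0) = 1, f'(0) = 4, so x₁ = 0 - 1/4 = -1/4.
f(-1/4) = 29/64, f'(-1/4) = 5/16, so x₂ = (-1/4) - (29/64)/(5/16) = -17/10.

-17/10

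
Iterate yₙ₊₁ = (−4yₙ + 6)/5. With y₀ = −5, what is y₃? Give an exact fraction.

y₁ = (−4·(−5) + 6)/5 = 26/5.
y₂ = (−4·(26/5) + 6)/5 = −74/25.
y₃ = (−4·(−74/25) + 6)/5 = 446/125.

446/125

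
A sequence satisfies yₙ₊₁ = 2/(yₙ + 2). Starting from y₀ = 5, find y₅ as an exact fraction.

y₁ = 2/(5 + 2) = 2/7.
y₂ = 2/(2/7 + 2) = 7/8.
y₃ = 2/(7/8 + 2) = 16/23.
y₄ = 2/(16/23 + 2) = 23/31.
y₅ = 2/(23/31 + 2) = 62/85.

62/85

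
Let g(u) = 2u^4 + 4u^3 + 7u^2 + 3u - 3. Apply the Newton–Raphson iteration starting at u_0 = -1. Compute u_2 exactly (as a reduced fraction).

-25059/22253

g'(u) = 8u^3 + 12u^2 + 14u + 3.
g(-1) = -1, g'(-1) = -7, so u_1 = (-1) - (-1)/(-7) = -8/7.
g(-8/7) = 373/2401, g'(-8/7) = -3179/343, so u_2 = (-8/7) - (373/2401)/(-3179/343) = -25059/22253.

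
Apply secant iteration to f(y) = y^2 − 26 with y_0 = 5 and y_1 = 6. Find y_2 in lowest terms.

f(5) = −1, f(6) = 10. y_2 = 6 − 10·(6 − 5)/(10 − (−1)) = 56/11.

56/11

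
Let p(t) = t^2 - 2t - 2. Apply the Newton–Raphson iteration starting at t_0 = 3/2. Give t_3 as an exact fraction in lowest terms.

124673/45136

p'(t) = 2t - 2.
p(3/2) = -11/4, p'(3/2) = 1, so t_1 = (3/2) - (-11/4)/1 = 17/4.
p(17/4) = 121/16, p'(17/4) = 13/2, so t_2 = (17/4) - (121/16)/(13/2) = 321/104.
p(321/104) = 14641/10816, p'(321/104) = 217/52, so t_3 = (321/104) - (14641/10816)/(217/52) = 124673/45136.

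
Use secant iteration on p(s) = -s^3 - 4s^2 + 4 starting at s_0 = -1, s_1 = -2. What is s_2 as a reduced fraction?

-6/5

p(-1) = 1, p(-2) = -4. s_2 = (-2) - (-4)·((-2) - (-1))/((-4) - 1) = -6/5.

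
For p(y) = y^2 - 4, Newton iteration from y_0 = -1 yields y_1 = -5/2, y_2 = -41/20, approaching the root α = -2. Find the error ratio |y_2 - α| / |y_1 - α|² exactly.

1/5

y_1 - α = -5/2 - (-2) = -5/2 + 2 = -1/2, so |y_1 - α| = 1/2.
y_2 - α = -41/20 - (-2) = -41/20 + 2 = -1/20, so |y_2 - α| = 1/20.
|y_1 - α|² = 1/4.
Ratio = (1/20) / (1/4) = 1/5.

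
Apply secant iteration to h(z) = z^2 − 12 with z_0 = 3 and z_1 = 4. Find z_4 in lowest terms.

h(3) = −3, h(4) = 4. z_2 = 4 − 4·(4 − 3)/(4 − (−3)) = 24/7.
h(4) = 4, h(24/7) = −12/49. z_3 = (24/7) − (−12/49)·((24/7) − 4)/((−12/49) − 4) = 45/13.
h(24/7) = −12/49, h(45/13) = −3/169. z_4 = (45/13) − (−3/169)·((45/13) − (24/7))/((−3/169) − (−12/49)) = 724/209.

724/209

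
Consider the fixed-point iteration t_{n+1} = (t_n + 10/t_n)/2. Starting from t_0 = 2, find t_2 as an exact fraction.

89/28

t_1 = (2 + 10/2)/2 = 7/2.
t_2 = (7/2 + 10/(7/2))/2 = 89/28.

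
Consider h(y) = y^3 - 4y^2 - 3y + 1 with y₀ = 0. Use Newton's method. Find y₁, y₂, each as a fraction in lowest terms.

h'(y) = 3y^2 - 8y - 3.
h(0) = 1, h'(0) = -3, so y₁ = 0 - 1/(-3) = 1/3.
h(1/3) = -11/27, h'(1/3) = -16/3, so y₂ = (1/3) - (-11/27)/(-16/3) = 37/144.

y₁ = 1/3, y₂ = 37/144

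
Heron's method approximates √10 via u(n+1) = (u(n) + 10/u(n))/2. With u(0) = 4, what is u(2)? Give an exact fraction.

329/104

u(1) = (4 + 10/4)/2 = 13/4.
u(2) = (13/4 + 10/(13/4))/2 = 329/104.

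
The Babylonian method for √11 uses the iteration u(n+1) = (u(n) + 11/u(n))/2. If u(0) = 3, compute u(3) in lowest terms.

79201/23880

u(1) = (3 + 11/3)/2 = 10/3.
u(2) = (10/3 + 11/(10/3))/2 = 199/60.
u(3) = (199/60 + 11/(199/60))/2 = 79201/23880.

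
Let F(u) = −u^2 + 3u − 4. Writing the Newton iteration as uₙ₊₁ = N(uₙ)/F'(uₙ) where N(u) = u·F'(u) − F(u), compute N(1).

F'(u) = −2u + 3.
N(u) = u·F'(u) − F(u) = u·(−2u + 3) − (−u^2 + 3u − 4) = −u^2 + 4.
N(1) = 3.

3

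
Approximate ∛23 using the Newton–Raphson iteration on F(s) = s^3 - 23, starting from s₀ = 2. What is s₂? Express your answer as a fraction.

2933/1014

F'(s) = 3s^2.
F(2) = -15, F'(2) = 12, so s₁ = 2 - (-15)/12 = 13/4.
F(13/4) = 725/64, F'(13/4) = 507/16, so s₂ = (13/4) - (725/64)/(507/16) = 2933/1014.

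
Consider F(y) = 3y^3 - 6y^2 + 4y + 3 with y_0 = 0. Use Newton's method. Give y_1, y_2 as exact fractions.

y_1 = -3/4, y_2 = -285/578

F'(y) = 9y^2 - 12y + 4.
F(0) = 3, F'(0) = 4, so y_1 = 0 - 3/4 = -3/4.
F(-3/4) = -297/64, F'(-3/4) = 289/16, so y_2 = (-3/4) - (-297/64)/(289/16) = -285/578.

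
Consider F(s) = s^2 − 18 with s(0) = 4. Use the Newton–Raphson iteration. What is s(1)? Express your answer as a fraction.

F'(s) = 2s.
F(4) = −2, F'(4) = 8, so s(1) = 4 − (−2)/8 = 17/4.

17/4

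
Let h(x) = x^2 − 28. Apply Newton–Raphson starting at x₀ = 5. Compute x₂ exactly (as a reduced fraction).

h'(x) = 2x.
h(5) = −3, h'(5) = 10, so x₁ = 5 − (−3)/10 = 53/10.
h(53/10) = 9/100, h'(53/10) = 53/5, so x₂ = (53/10) − (9/100)/(53/5) = 5609/1060.

5609/1060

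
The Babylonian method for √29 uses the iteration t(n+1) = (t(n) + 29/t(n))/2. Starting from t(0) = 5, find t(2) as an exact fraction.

727/135

t(1) = (5 + 29/5)/2 = 27/5.
t(2) = (27/5 + 29/(27/5))/2 = 727/135.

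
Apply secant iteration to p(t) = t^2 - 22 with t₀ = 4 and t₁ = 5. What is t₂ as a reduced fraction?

14/3

p(4) = -6, p(5) = 3. t₂ = 5 - 3·(5 - 4)/(3 - (-6)) = 14/3.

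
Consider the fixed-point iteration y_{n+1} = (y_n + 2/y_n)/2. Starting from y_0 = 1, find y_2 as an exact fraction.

y_1 = (1 + 2/1)/2 = 3/2.
y_2 = (3/2 + 2/(3/2))/2 = 17/12.

17/12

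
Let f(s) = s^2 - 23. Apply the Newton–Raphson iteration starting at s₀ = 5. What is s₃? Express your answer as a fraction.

f'(s) = 2s.
f(5) = 2, f'(5) = 10, so s₁ = 5 - 2/10 = 24/5.
f(24/5) = 1/25, f'(24/5) = 48/5, so s₂ = (24/5) - (1/25)/(48/5) = 1151/240.
f(1151/240) = 1/57600, f'(1151/240) = 1151/120, so s₃ = (1151/240) - (1/57600)/(1151/120) = 2649601/552480.

2649601/552480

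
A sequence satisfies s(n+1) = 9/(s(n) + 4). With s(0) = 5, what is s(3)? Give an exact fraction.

45/29

s(1) = 9/(5 + 4) = 1.
s(2) = 9/(1 + 4) = 9/5.
s(3) = 9/(9/5 + 4) = 45/29.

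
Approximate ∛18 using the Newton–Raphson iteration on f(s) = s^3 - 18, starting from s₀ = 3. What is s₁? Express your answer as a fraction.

f'(s) = 3s^2.
f(3) = 9, f'(3) = 27, so s₁ = 3 - 9/27 = 8/3.

8/3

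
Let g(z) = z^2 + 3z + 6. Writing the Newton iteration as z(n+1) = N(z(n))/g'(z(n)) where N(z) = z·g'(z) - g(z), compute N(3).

g'(z) = 2z + 3.
N(z) = z·g'(z) - g(z) = z·(2z + 3) - (z^2 + 3z + 6) = z^2 - 6.
N(3) = 3.

3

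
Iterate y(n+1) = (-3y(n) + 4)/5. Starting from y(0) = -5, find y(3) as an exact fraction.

211/125

y(1) = (-3·(-5) + 4)/5 = 19/5.
y(2) = (-3·(19/5) + 4)/5 = -37/25.
y(3) = (-3·(-37/25) + 4)/5 = 211/125.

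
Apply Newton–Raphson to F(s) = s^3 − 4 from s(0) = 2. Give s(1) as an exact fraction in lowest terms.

F'(s) = 3s^2.
F(2) = 4, F'(2) = 12, so s(1) = 2 − 4/12 = 5/3.

5/3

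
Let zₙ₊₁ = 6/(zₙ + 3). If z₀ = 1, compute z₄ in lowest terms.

z₁ = 6/(1 + 3) = 3/2.
z₂ = 6/(3/2 + 3) = 4/3.
z₃ = 6/(4/3 + 3) = 18/13.
z₄ = 6/(18/13 + 3) = 26/19.

26/19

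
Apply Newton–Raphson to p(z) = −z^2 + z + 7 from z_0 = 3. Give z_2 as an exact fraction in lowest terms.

431/135

p'(z) = −2z + 1.
p(3) = 1, p'(3) = −5, so z_1 = 3 − 1/(−5) = 16/5.
p(16/5) = −1/25, p'(16/5) = −27/5, so z_2 = (16/5) − (−1/25)/(−27/5) = 431/135.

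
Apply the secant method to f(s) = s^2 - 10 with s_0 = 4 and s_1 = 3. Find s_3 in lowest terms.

f(4) = 6, f(3) = -1. s_2 = 3 - (-1)·(3 - 4)/((-1) - 6) = 22/7.
f(3) = -1, f(22/7) = -6/49. s_3 = (22/7) - (-6/49)·((22/7) - 3)/((-6/49) - (-1)) = 136/43.

136/43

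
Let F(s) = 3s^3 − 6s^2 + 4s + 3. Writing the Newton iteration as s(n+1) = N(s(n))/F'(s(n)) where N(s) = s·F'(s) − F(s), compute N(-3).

F'(s) = 9s^2 − 12s + 4.
N(s) = s·F'(s) − F(s) = s·(9s^2 − 12s + 4) − (3s^3 − 6s^2 + 4s + 3) = 6s^3 − 6s^2 − 3.
N(-3) = −219.

−219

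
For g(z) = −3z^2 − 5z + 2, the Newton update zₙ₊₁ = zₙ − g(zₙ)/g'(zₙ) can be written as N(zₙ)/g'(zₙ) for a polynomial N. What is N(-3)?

−29

g'(z) = −6z − 5.
N(z) = z·g'(z) − g(z) = z·(−6z − 5) − (−3z^2 − 5z + 2) = −3z^2 − 2.
N(-3) = −29.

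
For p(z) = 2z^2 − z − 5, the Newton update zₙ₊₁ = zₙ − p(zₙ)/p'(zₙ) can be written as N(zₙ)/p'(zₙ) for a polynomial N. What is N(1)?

7

p'(z) = 4z − 1.
N(z) = z·p'(z) − p(z) = z·(4z − 1) − (2z^2 − z − 5) = 2z^2 + 5.
N(1) = 7.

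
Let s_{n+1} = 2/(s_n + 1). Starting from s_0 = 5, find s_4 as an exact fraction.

s_1 = 2/(5 + 1) = 1/3.
s_2 = 2/(1/3 + 1) = 3/2.
s_3 = 2/(3/2 + 1) = 4/5.
s_4 = 2/(4/5 + 1) = 10/9.

10/9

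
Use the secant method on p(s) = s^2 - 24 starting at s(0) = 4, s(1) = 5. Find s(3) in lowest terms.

p(4) = -8, p(5) = 1. s(2) = 5 - 1·(5 - 4)/(1 - (-8)) = 44/9.
p(5) = 1, p(44/9) = -8/81. s(3) = (44/9) - (-8/81)·((44/9) - 5)/((-8/81) - 1) = 436/89.

436/89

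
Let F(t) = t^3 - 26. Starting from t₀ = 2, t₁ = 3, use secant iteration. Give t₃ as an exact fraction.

F(2) = -18, F(3) = 1. t₂ = 3 - 1·(3 - 2)/(1 - (-18)) = 56/19.
F(3) = 1, F(56/19) = -2718/6859. t₃ = (56/19) - (-2718/6859)·((56/19) - 3)/((-2718/6859) - 1) = 28370/9577.

28370/9577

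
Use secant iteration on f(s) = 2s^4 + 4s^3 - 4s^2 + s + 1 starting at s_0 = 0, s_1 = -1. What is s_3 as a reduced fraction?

-649/2707

f(0) = 1, f(-1) = -6. s_2 = (-1) - (-6)·((-1) - 0)/((-6) - 1) = -1/7.
f(-1) = -6, f(-1/7) = 1836/2401. s_3 = (-1/7) - (1836/2401)·((-1/7) - (-1))/((1836/2401) - (-6)) = -649/2707.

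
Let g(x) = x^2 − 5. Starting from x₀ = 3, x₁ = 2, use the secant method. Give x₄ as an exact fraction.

521/233

g(3) = 4, g(2) = −1. x₂ = 2 − (−1)·(2 − 3)/((−1) − 4) = 11/5.
g(2) = −1, g(11/5) = −4/25. x₃ = (11/5) − (−4/25)·((11/5) − 2)/((−4/25) − (−1)) = 47/21.
g(11/5) = −4/25, g(47/21) = 4/441. x₄ = (47/21) − (4/441)·((47/21) − (11/5))/((4/441) − (−4/25)) = 521/233.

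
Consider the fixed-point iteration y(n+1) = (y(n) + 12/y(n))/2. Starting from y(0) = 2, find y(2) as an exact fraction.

y(1) = (2 + 12/2)/2 = 4.
y(2) = (4 + 12/4)/2 = 7/2.

7/2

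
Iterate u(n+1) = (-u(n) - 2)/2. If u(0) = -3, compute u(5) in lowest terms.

-19/32

u(1) = (-(-3) - 2)/2 = 1/2.
u(2) = (-(1/2) - 2)/2 = -5/4.
u(3) = (-(-5/4) - 2)/2 = -3/8.
u(4) = (-(-3/8) - 2)/2 = -13/16.
u(5) = (-(-13/16) - 2)/2 = -19/32.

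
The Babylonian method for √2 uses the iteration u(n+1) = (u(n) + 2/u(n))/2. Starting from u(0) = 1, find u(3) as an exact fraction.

577/408

u(1) = (1 + 2/1)/2 = 3/2.
u(2) = (3/2 + 2/(3/2))/2 = 17/12.
u(3) = (17/12 + 2/(17/12))/2 = 577/408.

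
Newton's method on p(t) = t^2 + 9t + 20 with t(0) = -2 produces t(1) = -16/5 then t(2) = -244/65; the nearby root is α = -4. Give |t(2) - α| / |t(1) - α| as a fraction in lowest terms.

t(1) - α = -16/5 - (-4) = -16/5 + 4 = 4/5, so |t(1) - α| = 4/5.
t(2) - α = -244/65 - (-4) = -244/65 + 4 = 16/65, so |t(2) - α| = 16/65.
Ratio = (16/65) / (4/5) = 4/13.

4/13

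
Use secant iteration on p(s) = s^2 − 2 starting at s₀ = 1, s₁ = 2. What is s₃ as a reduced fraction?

p(1) = −1, p(2) = 2. s₂ = 2 − 2·(2 − 1)/(2 − (−1)) = 4/3.
p(2) = 2, p(4/3) = −2/9. s₃ = (4/3) − (−2/9)·((4/3) − 2)/((−2/9) − 2) = 7/5.

7/5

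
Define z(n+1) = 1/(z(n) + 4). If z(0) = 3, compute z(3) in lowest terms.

z(1) = 1/(3 + 4) = 1/7.
z(2) = 1/(1/7 + 4) = 7/29.
z(3) = 1/(7/29 + 4) = 29/123.

29/123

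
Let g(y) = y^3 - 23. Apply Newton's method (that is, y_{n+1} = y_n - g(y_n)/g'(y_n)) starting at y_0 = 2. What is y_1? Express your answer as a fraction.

13/4

g'(y) = 3y^2.
g(2) = -15, g'(2) = 12, so y_1 = 2 - (-15)/12 = 13/4.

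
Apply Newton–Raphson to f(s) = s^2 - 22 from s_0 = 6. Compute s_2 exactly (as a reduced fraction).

f'(s) = 2s.
f(6) = 14, f'(6) = 12, so s_1 = 6 - 14/12 = 29/6.
f(29/6) = 49/36, f'(29/6) = 29/3, so s_2 = (29/6) - (49/36)/(29/3) = 1633/348.

1633/348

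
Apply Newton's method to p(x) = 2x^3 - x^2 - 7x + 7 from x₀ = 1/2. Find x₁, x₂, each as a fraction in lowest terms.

p'(x) = 6x^2 - 2x - 7.
p(1/2) = 7/2, p'(1/2) = -13/2, so x₁ = (1/2) - (7/2)/(-13/2) = 27/26.
p(27/26) = 1960/2197, p'(27/26) = -881/338, so x₂ = (27/26) - (1960/2197)/(-881/338) = 31627/22906.

x₁ = 27/26, x₂ = 31627/22906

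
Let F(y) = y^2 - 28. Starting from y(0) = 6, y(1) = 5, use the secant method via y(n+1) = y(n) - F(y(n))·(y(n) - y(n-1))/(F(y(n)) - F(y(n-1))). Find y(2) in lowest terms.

F(6) = 8, F(5) = -3. y(2) = 5 - (-3)·(5 - 6)/((-3) - 8) = 58/11.

58/11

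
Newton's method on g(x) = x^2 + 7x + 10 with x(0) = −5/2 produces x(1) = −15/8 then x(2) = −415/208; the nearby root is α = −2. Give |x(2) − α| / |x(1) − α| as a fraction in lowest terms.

x(1) − α = −15/8 − (−2) = −15/8 + 2 = 1/8, so |x(1) − α| = 1/8.
x(2) − α = −415/208 − (−2) = −415/208 + 2 = 1/208, so |x(2) − α| = 1/208.
Ratio = (1/208) / (1/8) = 1/26.

1/26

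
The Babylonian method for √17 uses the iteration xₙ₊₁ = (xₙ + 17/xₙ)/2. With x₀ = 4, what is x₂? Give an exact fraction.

x₁ = (4 + 17/4)/2 = 33/8.
x₂ = (33/8 + 17/(33/8))/2 = 2177/528.

2177/528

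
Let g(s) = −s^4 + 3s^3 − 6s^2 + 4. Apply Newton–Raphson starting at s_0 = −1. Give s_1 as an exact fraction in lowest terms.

g'(s) = −4s^3 + 9s^2 − 12s.
g(−1) = −6, g'(−1) = 25, so s_1 = (−1) − (−6)/25 = −19/25.

−19/25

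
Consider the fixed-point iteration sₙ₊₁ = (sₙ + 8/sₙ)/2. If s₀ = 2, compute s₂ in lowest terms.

17/6

s₁ = (2 + 8/2)/2 = 3.
s₂ = (3 + 8/3)/2 = 17/6.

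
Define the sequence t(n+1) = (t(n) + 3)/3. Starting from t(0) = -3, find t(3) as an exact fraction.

t(1) = ((-3) + 3)/3 = 0.
t(2) = (0 + 3)/3 = 1.
t(3) = (1 + 3)/3 = 4/3.

4/3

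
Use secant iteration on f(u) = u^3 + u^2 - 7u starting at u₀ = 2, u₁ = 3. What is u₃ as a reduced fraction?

f(2) = -2, f(3) = 15. u₂ = 3 - 15·(3 - 2)/(15 - (-2)) = 36/17.
f(3) = 15, f(36/17) = -4140/4913. u₃ = (36/17) - (-4140/4913)·((36/17) - 3)/((-4140/4913) - 15) = 11232/5189.

11232/5189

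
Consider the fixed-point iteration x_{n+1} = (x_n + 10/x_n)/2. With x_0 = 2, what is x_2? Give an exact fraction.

x_1 = (2 + 10/2)/2 = 7/2.
x_2 = (7/2 + 10/(7/2))/2 = 89/28.

89/28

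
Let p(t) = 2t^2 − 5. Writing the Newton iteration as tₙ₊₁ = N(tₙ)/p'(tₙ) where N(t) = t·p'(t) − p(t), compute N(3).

23

p'(t) = 4t.
N(t) = t·p'(t) − p(t) = t·(4t) − (2t^2 − 5) = 2t^2 + 5.
N(3) = 23.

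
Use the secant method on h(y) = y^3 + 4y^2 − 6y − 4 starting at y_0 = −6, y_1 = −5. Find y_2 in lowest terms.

−206/41

h(−6) = −40, h(−5) = 1. y_2 = (−5) − 1·((−5) − (−6))/(1 − (−40)) = −206/41.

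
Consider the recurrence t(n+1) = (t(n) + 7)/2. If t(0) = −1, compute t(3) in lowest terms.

t(1) = ((−1) + 7)/2 = 3.
t(2) = (3 + 7)/2 = 5.
t(3) = (5 + 7)/2 = 6.

6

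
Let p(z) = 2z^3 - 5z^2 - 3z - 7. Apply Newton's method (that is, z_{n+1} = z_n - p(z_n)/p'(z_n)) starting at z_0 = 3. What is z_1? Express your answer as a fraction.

p'(z) = 6z^2 - 10z - 3.
p(3) = -7, p'(3) = 21, so z_1 = 3 - (-7)/21 = 10/3.

10/3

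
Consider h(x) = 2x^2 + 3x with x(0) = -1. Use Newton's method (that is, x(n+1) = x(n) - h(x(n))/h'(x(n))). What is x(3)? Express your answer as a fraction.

h'(x) = 4x + 3.
h(-1) = -1, h'(-1) = -1, so x(1) = (-1) - (-1)/(-1) = -2.
h(-2) = 2, h'(-2) = -5, so x(2) = (-2) - 2/(-5) = -8/5.
h(-8/5) = 8/25, h'(-8/5) = -17/5, so x(3) = (-8/5) - (8/25)/(-17/5) = -128/85.

-128/85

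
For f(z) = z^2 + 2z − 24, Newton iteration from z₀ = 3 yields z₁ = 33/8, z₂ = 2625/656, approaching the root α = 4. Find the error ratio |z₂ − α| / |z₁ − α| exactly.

1/82

z₁ − α = 33/8 − 4 = 1/8, so |z₁ − α| = 1/8.
z₂ − α = 2625/656 − 4 = 1/656, so |z₂ − α| = 1/656.
Ratio = (1/656) / (1/8) = 1/82.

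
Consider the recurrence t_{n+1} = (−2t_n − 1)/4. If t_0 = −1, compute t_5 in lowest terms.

t_1 = (−2·(−1) − 1)/4 = 1/4.
t_2 = (−2·(1/4) − 1)/4 = −3/8.
t_3 = (−2·(−3/8) − 1)/4 = −1/16.
t_4 = (−2·(−1/16) − 1)/4 = −7/32.
t_5 = (−2·(−7/32) − 1)/4 = −9/64.

−9/64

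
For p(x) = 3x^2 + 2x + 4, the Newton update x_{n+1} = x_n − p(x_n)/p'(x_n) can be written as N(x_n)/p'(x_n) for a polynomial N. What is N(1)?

−1

p'(x) = 6x + 2.
N(x) = x·p'(x) − p(x) = x·(6x + 2) − (3x^2 + 2x + 4) = 3x^2 − 4.
N(1) = −1.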